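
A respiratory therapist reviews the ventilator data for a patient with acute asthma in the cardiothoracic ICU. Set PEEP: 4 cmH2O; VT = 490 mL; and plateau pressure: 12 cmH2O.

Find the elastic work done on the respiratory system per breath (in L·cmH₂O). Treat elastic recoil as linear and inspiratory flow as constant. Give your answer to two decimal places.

Elastic work ≈ ½ × (Pplat − PEEP) × Vt = 0.5 × (12 − 4) × 0.490 L = 0.5 × 8.0 × 0.490 = 1.96 L·cmH2O.

1.96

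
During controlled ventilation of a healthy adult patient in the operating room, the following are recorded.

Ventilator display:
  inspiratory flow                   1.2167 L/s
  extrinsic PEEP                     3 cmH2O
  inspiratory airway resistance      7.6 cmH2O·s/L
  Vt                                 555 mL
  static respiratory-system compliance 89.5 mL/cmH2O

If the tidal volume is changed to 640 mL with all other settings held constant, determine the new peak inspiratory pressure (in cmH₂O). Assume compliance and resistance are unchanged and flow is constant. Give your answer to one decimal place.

19.4

PIP = Vt/C + R·V̇ + PEEP (constant-flow equation of motion).
Only the elastic term changes: ΔPIP = ΔVt / C = (640 − 555) / 89.5 = 0.9497 cmH2O.
Original PIP = 555/89.5 + 7.6×1.2167 + 3 = 18.448 cmH2O; new PIP = 18.448 + (0.9497) = 19.398 cmH2O.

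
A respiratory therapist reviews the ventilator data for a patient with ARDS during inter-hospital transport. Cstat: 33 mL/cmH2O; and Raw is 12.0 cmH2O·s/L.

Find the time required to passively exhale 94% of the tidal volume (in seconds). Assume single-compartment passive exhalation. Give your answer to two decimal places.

1.11

τ = R × C = 12.0 × 33 mL/cmH2O = 12.0 × 0.033 L/cmH2O = 0.396 s.
Exhaled fraction f = 1 − e^(−t/τ) → t = −τ·ln(1 − f) = −0.396·ln(0.06) = 1.114 s.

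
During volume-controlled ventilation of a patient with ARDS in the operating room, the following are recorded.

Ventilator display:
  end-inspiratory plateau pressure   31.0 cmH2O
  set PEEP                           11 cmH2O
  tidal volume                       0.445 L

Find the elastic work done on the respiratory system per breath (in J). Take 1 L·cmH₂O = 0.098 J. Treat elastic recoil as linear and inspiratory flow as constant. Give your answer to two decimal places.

0.44

Elastic work ≈ ½ × (Pplat − PEEP) × Vt = 0.5 × (31.0 − 11) × 0.445 L = 0.5 × 20.0 × 0.445 = 4.45 L·cmH2O.
× 0.098 J/(L·cmH2O) → 0.4361 J.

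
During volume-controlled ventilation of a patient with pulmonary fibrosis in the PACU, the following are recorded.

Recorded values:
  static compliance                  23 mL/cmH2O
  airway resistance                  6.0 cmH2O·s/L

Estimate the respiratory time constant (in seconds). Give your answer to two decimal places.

τ = R × C = 6.0 × 23 mL/cmH2O = 6.0 × 0.023 L/cmH2O = 0.138 s.

0.14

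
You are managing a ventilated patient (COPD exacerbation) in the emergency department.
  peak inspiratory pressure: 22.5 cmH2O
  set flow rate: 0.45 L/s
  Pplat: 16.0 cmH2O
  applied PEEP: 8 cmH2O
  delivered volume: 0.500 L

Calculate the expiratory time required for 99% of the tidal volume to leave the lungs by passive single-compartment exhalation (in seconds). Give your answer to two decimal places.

R = (PIP − Pplat)/V̇ = (22.5 − 16.0) / 0.45 = 6.5/0.45 = 14.444 cmH2O·s/L.
C = Vt/(Pplat − PEEP) = 500.0 / (16.0 − 8) = 500.0/8.0 = 62.5 mL/cmH2O.
τ = R × C = 14.444 × 0.0625 L/cmH2O = 0.9028 s.
t = −τ·ln(1 − 0.99) = −0.9028·ln(0.01) = 4.158 s.

4.16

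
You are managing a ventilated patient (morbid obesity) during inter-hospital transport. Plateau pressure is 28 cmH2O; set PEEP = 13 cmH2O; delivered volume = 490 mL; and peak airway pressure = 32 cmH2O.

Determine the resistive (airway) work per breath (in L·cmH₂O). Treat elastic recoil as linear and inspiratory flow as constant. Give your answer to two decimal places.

1.96

With constant inspiratory flow the resistive pressure is constant at PIP − Pplat = 32 − 28 = 4.0 cmH2O, so resistive work = 4.0 × 0.490 = 1.96 L·cmH2O.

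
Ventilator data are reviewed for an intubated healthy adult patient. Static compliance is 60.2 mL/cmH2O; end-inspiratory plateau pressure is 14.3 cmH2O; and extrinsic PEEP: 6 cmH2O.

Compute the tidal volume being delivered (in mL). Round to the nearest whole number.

Vt = Cstat × (Pplat − PEEP) = 60.2 × (14.3 − 6) = 60.2 × 8.3 = 499.66 mL.

500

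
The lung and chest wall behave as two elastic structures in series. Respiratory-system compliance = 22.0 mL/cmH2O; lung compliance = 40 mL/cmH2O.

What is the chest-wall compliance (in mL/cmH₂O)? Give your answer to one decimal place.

48.9

1/Ccw = 1/Crs − 1/CL.
1/Ccw = 1/22.0 − 1/40 = 0.02045.
Ccw = 48.9 mL/cmH2O.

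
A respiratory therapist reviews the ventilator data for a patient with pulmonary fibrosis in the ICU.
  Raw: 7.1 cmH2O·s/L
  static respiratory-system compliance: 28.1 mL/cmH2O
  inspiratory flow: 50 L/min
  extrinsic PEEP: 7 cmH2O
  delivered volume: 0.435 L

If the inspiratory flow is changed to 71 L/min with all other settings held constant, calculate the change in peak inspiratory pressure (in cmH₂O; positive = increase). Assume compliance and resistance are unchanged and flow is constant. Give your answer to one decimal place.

2.5

Flow: 50 L/min ÷ 60 = 0.8333 L/s.
New flow: 71 L/min ÷ 60 = 1.1833 L/s.
PIP = Vt/C + R·V̇ + PEEP (constant-flow equation of motion).
Only the resistive term changes: ΔPIP = R × ΔV̇ = 7.1 × (1.1833 − 0.8333) = 7.1 × 0.35 = 2.485 cmH2O.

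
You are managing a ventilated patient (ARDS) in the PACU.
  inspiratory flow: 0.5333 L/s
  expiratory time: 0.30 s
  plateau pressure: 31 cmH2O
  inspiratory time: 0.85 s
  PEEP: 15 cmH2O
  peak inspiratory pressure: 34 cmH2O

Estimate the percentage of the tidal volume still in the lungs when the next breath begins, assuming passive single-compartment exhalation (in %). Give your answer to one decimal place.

15.2

Vt = flow × Ti = 0.5333 L/s × 0.85 s × 1000 mL/L = 453.31 mL.
R = (PIP − Pplat)/V̇ = (34 − 31) / 0.5333 = 3.0/0.5333 = 5.625 cmH2O·s/L.
C = Vt/(Pplat − PEEP) = 453.31 / (31 − 15) = 453.31/16.0 = 28.332 mL/cmH2O.
τ = R × C = 5.625 × 0.02833 L/cmH2O = 0.1594 s.
Fraction remaining at end-expiration = e^(−Te/τ) = e^(−0.30/0.1594) = 0.1523 → 15.23%.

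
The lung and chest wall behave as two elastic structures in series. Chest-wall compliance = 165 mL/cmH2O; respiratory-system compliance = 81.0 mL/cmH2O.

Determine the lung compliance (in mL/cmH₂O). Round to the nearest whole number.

1/CL = 1/Crs − 1/Ccw.
1/CL = 1/81.0 − 1/165 = 0.006285.
CL = 159.11 mL/cmH2O.

159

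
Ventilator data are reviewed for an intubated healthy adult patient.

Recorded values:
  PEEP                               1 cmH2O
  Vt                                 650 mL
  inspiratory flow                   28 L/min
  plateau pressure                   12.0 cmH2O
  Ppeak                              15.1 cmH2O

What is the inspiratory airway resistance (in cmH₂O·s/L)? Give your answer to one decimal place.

Flow: 28 L/min ÷ 60 = 0.4667 L/s.
Raw = (PIP − Pplat) / flow = (15.1 − 12.0) / 0.4667 = 3.1 / 0.4667 = 6.642 cmH2O·s/L.

6.6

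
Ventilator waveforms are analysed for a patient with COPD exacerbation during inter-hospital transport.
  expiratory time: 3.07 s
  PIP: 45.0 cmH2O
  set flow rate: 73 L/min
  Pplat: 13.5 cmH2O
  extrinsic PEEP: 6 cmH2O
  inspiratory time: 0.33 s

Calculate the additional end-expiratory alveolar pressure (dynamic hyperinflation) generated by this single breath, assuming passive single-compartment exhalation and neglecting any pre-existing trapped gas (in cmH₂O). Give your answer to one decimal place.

0.8

Flow: 73 L/min ÷ 60 = 1.2167 L/s.
Vt = flow × Ti = 1.2167 L/s × 0.33 s × 1000 mL/L = 401.51 mL.
R = (PIP − Pplat)/V̇ = (45.0 − 13.5) / 1.2167 = 31.5/1.2167 = 25.89 cmH2O·s/L.
C = Vt/(Pplat − PEEP) = 401.51 / (13.5 − 6) = 401.51/7.5 = 53.535 mL/cmH2O.
τ = R × C = 25.89 × 0.05354 L/cmH2O = 1.386 s.
Fraction remaining = e^(−Te/τ) = e^(−3.07/1.386) = 0.1092; trapped volume = 401.51 × 0.1092 = 43.845 mL.
Additional alveolar pressure from trapping ≈ V_trapped / C = 43.845 / 53.535 = 0.819 cmH2O.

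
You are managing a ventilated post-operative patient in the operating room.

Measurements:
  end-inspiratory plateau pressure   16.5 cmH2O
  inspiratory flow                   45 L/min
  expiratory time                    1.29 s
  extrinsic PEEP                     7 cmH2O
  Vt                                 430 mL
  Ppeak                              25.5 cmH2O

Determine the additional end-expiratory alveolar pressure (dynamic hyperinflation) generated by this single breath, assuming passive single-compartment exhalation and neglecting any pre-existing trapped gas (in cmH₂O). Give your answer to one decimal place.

0.9

Flow: 45 L/min ÷ 60 = 0.75 L/s.
R = (PIP − Pplat)/V̇ = (25.5 − 16.5) / 0.75 = 9.0/0.75 = 12.0 cmH2O·s/L.
C = Vt/(Pplat − PEEP) = 430.0 / (16.5 − 7) = 430.0/9.5 = 45.263 mL/cmH2O.
τ = R × C = 12.0 × 0.04526 L/cmH2O = 0.5431 s.
Fraction remaining = e^(−Te/τ) = e^(−1.29/0.5431) = 0.09299; trapped volume = 430.0 × 0.09299 = 39.986 mL.
Additional alveolar pressure from trapping ≈ V_trapped / C = 39.986 / 45.263 = 0.8834 cmH2O.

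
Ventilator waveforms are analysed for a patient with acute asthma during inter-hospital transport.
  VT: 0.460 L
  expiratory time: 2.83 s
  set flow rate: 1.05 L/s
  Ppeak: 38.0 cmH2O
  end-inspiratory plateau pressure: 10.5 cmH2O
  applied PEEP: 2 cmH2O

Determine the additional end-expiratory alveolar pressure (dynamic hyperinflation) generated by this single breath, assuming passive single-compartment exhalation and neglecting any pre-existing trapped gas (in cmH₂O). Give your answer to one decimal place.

R = (PIP − Pplat)/V̇ = (38.0 − 10.5) / 1.05 = 27.5/1.05 = 26.19 cmH2O·s/L.
C = Vt/(Pplat − PEEP) = 460.0 / (10.5 − 2) = 460.0/8.5 = 54.118 mL/cmH2O.
τ = R × C = 26.19 × 0.05412 L/cmH2O = 1.417 s.
Fraction remaining = e^(−Te/τ) = e^(−2.83/1.417) = 0.1357; trapped volume = 460.0 × 0.1357 = 62.422 mL.
Additional alveolar pressure from trapping ≈ V_trapped / C = 62.422 / 54.118 = 1.153 cmH2O.

1.2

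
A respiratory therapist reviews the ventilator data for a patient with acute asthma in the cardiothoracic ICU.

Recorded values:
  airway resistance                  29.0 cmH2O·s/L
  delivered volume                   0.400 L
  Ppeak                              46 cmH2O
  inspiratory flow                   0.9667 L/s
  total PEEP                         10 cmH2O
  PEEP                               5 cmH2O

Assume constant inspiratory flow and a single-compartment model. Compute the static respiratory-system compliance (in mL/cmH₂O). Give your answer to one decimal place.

Total PEEP = 10 cmH2O (set 5 + intrinsic 5); this is the baseline alveolar pressure.
Equation of motion (constant flow): PIP = Vt/C + R·V̇ + PEEP.
Vt/C = PIP − R·V̇ − PEEP = 46 − 29.0×0.9667 − 10 = 46 − 28.034 − 10 = 7.966 cmH2O.
C = Vt / 7.966 = 400 / 7.966 = 50.213 mL/cmH2O.

50.2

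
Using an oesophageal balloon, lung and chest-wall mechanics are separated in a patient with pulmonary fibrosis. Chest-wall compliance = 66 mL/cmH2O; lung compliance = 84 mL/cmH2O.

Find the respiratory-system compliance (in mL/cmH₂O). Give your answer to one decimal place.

37.0

Lung and chest wall are elastances in series: 1/Crs = 1/CL + 1/Ccw.
1/Crs = 1/84 + 1/66 = 0.02706.
Crs = 36.955 mL/cmH2O.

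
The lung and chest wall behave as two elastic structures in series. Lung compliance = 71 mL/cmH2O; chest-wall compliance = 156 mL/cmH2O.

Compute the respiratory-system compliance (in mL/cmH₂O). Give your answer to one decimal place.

48.8

Lung and chest wall are elastances in series: 1/Crs = 1/CL + 1/Ccw.
1/Crs = 1/71 + 1/156 = 0.02049.
Crs = 48.804 mL/cmH2O.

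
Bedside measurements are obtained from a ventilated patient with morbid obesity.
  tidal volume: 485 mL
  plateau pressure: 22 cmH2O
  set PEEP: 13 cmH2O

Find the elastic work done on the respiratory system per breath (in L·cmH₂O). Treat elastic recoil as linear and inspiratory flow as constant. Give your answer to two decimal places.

Elastic work ≈ ½ × (Pplat − PEEP) × Vt = 0.5 × (22 − 13) × 0.485 L = 0.5 × 9.0 × 0.485 = 2.183 L·cmH2O.

2.18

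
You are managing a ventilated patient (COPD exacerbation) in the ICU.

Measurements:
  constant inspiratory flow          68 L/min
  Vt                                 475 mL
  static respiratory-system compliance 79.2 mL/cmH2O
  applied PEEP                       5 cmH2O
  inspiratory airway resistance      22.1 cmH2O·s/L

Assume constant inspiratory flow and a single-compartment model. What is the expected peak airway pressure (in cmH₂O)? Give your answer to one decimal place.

Flow: 68 L/min ÷ 60 = 1.1333 L/s.
Equation of motion (constant flow): PIP = Vt/C + R·V̇ + PEEP.
PIP = 475/79.2 + 22.1×1.1333 + 5 = 5.997 + 25.046 + 5 = 36.043 cmH2O.

36.0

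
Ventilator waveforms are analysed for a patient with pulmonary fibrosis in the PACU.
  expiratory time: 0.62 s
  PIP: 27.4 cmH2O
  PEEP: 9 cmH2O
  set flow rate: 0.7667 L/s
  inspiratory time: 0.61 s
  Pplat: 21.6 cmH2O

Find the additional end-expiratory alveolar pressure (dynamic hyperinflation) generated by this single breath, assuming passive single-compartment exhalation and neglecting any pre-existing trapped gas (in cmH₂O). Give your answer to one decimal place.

1.4

Vt = flow × Ti = 0.7667 L/s × 0.61 s × 1000 mL/L = 467.69 mL.
R = (PIP − Pplat)/V̇ = (27.4 − 21.6) / 0.7667 = 5.8/0.7667 = 7.565 cmH2O·s/L.
C = Vt/(Pplat − PEEP) = 467.69 / (21.6 − 9) = 467.69/12.6 = 37.118 mL/cmH2O.
τ = R × C = 7.565 × 0.03712 L/cmH2O = 0.2808 s.
Fraction remaining = e^(−Te/τ) = e^(−0.62/0.2808) = 0.1099; trapped volume = 467.69 × 0.1099 = 51.399 mL.
Additional alveolar pressure from trapping ≈ V_trapped / C = 51.399 / 37.118 = 1.385 cmH2O.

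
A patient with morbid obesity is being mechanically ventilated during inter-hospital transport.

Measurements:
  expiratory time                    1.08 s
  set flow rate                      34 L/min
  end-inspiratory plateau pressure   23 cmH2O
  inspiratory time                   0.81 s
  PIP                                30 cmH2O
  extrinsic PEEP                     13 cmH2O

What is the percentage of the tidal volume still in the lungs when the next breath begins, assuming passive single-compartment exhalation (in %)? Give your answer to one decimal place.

14.9

Flow: 34 L/min ÷ 60 = 0.5667 L/s.
Vt = flow × Ti = 0.5667 L/s × 0.81 s × 1000 mL/L = 459.03 mL.
R = (PIP − Pplat)/V̇ = (30 − 23) / 0.5667 = 7.0/0.5667 = 12.352 cmH2O·s/L.
C = Vt/(Pplat − PEEP) = 459.03 / (23 − 13) = 459.03/10.0 = 45.903 mL/cmH2O.
τ = R × C = 12.352 × 0.0459 L/cmH2O = 0.567 s.
Fraction remaining at end-expiration = e^(−Te/τ) = e^(−1.08/0.567) = 0.1489 → 14.89%.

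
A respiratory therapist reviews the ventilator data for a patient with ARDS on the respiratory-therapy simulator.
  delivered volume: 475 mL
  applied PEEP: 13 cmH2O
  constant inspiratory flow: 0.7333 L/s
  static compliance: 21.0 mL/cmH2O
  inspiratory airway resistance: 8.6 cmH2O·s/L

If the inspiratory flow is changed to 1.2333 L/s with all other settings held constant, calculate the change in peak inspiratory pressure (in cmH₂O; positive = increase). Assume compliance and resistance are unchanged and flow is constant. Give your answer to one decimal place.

4.3

PIP = Vt/C + R·V̇ + PEEP (constant-flow equation of motion).
Only the resistive term changes: ΔPIP = R × ΔV̇ = 8.6 × (1.2333 − 0.7333) = 8.6 × 0.5 = 4.3 cmH2O.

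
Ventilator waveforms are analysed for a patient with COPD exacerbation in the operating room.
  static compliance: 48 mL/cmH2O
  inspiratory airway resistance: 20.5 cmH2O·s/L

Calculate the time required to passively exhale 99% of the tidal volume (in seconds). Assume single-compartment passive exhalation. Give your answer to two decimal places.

τ = R × C = 20.5 × 48 mL/cmH2O = 20.5 × 0.048 L/cmH2O = 0.984 s.
Exhaled fraction f = 1 − e^(−t/τ) → t = −τ·ln(1 − f) = −0.984·ln(0.01) = 4.531 s.

4.53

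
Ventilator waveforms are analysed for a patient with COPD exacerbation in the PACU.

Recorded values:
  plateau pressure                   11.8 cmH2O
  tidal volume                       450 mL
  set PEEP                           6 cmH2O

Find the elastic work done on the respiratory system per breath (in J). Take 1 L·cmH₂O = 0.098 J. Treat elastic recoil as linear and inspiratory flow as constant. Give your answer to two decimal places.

0.13

Elastic work ≈ ½ × (Pplat − PEEP) × Vt = 0.5 × (11.8 − 6) × 0.450 L = 0.5 × 5.8 × 0.450 = 1.305 L·cmH2O.
× 0.098 J/(L·cmH2O) → 0.1279 J.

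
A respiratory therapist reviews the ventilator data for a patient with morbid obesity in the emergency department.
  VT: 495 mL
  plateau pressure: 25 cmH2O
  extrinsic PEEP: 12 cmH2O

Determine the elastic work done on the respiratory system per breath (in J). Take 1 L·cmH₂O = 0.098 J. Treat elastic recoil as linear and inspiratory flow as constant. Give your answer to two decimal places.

0.32

Elastic work ≈ ½ × (Pplat − PEEP) × Vt = 0.5 × (25 − 12) × 0.495 L = 0.5 × 13.0 × 0.495 = 3.218 L·cmH2O.
× 0.098 J/(L·cmH2O) → 0.3154 J.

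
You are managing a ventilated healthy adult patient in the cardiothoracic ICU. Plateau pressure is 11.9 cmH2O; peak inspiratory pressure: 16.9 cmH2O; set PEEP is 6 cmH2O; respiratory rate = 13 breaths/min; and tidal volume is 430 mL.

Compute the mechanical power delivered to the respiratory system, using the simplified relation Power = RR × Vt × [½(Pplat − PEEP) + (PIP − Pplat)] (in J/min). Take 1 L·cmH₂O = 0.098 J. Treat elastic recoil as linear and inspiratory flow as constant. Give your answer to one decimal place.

4.4

Per-breath work = Vt × [½(Pplat−PEEP) + (PIP−Pplat)] = 0.430 × [0.5×5.9 + 5.0] = 0.430 × 7.95 = 3.419 L·cmH2O.
Power = 13 × 3.419 = 44.447 L·cmH2O/min.
× 0.098 J/(L·cmH2O) → 4.356 J/min.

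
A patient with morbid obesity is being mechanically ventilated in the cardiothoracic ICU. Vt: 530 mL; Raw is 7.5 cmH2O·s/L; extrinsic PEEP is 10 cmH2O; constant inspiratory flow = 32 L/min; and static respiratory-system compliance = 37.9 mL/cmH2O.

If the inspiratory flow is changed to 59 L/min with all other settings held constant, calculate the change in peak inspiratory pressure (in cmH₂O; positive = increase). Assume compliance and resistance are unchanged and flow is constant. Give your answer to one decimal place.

3.4

Flow: 32 L/min ÷ 60 = 0.5333 L/s.
New flow: 59 L/min ÷ 60 = 0.9833 L/s.
PIP = Vt/C + R·V̇ + PEEP (constant-flow equation of motion).
Only the resistive term changes: ΔPIP = R × ΔV̇ = 7.5 × (0.9833 − 0.5333) = 7.5 × 0.45 = 3.375 cmH2O.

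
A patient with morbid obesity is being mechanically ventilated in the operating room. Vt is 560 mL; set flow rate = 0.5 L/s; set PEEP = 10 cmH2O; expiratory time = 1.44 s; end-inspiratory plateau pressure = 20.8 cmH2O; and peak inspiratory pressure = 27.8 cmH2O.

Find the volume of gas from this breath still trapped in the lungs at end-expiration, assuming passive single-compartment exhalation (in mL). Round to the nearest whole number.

R = (PIP − Pplat)/V̇ = (27.8 − 20.8) / 0.5 = 7.0/0.5 = 14.0 cmH2O·s/L.
C = Vt/(Pplat − PEEP) = 560.0 / (20.8 − 10) = 560.0/10.8 = 51.852 mL/cmH2O.
τ = R × C = 14.0 × 0.05185 L/cmH2O = 0.7259 s.
Fraction remaining = e^(−Te/τ) = e^(−1.44/0.7259) = 0.1376.
Trapped volume = 560.0 × 0.1376 = 77.056 mL.

77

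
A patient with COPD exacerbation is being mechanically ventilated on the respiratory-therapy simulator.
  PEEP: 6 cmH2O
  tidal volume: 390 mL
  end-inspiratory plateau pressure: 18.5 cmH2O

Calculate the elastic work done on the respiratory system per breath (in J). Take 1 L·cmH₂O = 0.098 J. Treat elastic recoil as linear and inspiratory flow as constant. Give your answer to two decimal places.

0.24

Elastic work ≈ ½ × (Pplat − PEEP) × Vt = 0.5 × (18.5 − 6) × 0.390 L = 0.5 × 12.5 × 0.390 = 2.438 L·cmH2O.
× 0.098 J/(L·cmH2O) → 0.2389 J.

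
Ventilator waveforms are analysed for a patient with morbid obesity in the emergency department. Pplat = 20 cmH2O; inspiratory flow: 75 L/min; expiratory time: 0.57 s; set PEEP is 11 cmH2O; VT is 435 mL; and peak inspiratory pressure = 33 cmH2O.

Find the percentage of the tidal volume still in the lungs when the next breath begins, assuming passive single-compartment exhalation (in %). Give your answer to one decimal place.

Flow: 75 L/min ÷ 60 = 1.25 L/s.
R = (PIP − Pplat)/V̇ = (33 − 20) / 1.25 = 13.0/1.25 = 10.4 cmH2O·s/L.
C = Vt/(Pplat − PEEP) = 435.0 / (20 − 11) = 435.0/9.0 = 48.333 mL/cmH2O.
τ = R × C = 10.4 × 0.04833 L/cmH2O = 0.5026 s.
Fraction remaining at end-expiration = e^(−Te/τ) = e^(−0.57/0.5026) = 0.3217 → 32.17%.

32.2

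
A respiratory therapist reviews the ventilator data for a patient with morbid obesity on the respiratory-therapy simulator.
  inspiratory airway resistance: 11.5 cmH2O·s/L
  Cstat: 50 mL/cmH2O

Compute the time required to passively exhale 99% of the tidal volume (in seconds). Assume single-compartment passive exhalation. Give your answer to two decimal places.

τ = R × C = 11.5 × 50 mL/cmH2O = 11.5 × 0.050 L/cmH2O = 0.575 s.
Exhaled fraction f = 1 − e^(−t/τ) → t = −τ·ln(1 − f) = −0.575·ln(0.01) = 2.648 s.

2.65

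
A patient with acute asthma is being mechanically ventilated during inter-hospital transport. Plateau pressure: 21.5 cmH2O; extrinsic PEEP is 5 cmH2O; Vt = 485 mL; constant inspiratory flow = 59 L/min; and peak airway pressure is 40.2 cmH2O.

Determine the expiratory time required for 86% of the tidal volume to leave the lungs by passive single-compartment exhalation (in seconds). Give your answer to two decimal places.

1.10

Flow: 59 L/min ÷ 60 = 0.9833 L/s.
R = (PIP − Pplat)/V̇ = (40.2 − 21.5) / 0.9833 = 18.7/0.9833 = 19.018 cmH2O·s/L.
C = Vt/(Pplat − PEEP) = 485.0 / (21.5 − 5) = 485.0/16.5 = 29.394 mL/cmH2O.
τ = R × C = 19.018 × 0.02939 L/cmH2O = 0.5589 s.
t = −τ·ln(1 − 0.86) = −0.5589·ln(0.14) = 1.099 s.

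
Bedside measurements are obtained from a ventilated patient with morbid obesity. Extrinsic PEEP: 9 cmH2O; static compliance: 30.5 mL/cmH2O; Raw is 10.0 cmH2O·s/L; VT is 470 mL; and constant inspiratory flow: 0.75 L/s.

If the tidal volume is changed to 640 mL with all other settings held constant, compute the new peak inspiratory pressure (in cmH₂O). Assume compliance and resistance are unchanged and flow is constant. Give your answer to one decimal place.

37.5

PIP = Vt/C + R·V̇ + PEEP (constant-flow equation of motion).
Only the elastic term changes: ΔPIP = ΔVt / C = (640 − 470) / 30.5 = 5.574 cmH2O.
Original PIP = 470/30.5 + 10.0×0.75 + 9 = 31.91 cmH2O; new PIP = 31.91 + (5.574) = 37.484 cmH2O.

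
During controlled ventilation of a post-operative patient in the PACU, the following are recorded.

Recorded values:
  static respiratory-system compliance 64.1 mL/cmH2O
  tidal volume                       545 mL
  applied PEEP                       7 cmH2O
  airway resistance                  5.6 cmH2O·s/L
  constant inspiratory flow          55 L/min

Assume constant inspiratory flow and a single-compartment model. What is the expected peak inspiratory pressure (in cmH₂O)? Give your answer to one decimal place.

Flow: 55 L/min ÷ 60 = 0.9167 L/s.
Equation of motion (constant flow): PIP = Vt/C + R·V̇ + PEEP.
PIP = 545/64.1 + 5.6×0.9167 + 7 = 8.502 + 5.134 + 7 = 20.636 cmH2O.

20.6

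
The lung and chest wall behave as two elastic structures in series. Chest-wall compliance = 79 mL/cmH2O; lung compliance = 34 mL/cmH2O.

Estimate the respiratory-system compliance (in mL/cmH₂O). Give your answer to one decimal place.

Lung and chest wall are elastances in series: 1/Crs = 1/CL + 1/Ccw.
1/Crs = 1/34 + 1/79 = 0.04207.
Crs = 23.77 mL/cmH2O.

23.8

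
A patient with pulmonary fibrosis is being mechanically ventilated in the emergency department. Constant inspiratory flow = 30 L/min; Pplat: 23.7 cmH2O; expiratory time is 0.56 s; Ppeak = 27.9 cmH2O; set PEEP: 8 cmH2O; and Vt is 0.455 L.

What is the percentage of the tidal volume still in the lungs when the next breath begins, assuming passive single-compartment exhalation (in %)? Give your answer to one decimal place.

Flow: 30 L/min ÷ 60 = 0.5 L/s.
R = (PIP − Pplat)/V̇ = (27.9 − 23.7) / 0.5 = 4.2/0.5 = 8.4 cmH2O·s/L.
C = Vt/(Pplat − PEEP) = 455.0 / (23.7 − 8) = 455.0/15.7 = 28.981 mL/cmH2O.
τ = R × C = 8.4 × 0.02898 L/cmH2O = 0.2434 s.
Fraction remaining at end-expiration = e^(−Te/τ) = e^(−0.56/0.2434) = 0.1002 → 10.02%.

10.0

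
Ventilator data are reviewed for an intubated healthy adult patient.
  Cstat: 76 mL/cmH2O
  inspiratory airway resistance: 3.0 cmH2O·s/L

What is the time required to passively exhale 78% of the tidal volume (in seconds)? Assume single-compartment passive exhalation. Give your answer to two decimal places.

0.35

τ = R × C = 3.0 × 76 mL/cmH2O = 3.0 × 0.076 L/cmH2O = 0.228 s.
Exhaled fraction f = 1 − e^(−t/τ) → t = −τ·ln(1 − f) = −0.228·ln(0.22) = 0.3452 s.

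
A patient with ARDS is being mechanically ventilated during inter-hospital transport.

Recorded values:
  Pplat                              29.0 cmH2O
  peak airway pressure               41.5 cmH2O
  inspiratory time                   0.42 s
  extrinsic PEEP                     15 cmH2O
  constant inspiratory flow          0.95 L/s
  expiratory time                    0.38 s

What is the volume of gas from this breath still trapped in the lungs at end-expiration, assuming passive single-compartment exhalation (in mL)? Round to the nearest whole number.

145

Vt = flow × Ti = 0.95 L/s × 0.42 s × 1000 mL/L = 399.0 mL.
R = (PIP − Pplat)/V̇ = (41.5 − 29.0) / 0.95 = 12.5/0.95 = 13.158 cmH2O·s/L.
C = Vt/(Pplat − PEEP) = 399.0 / (29.0 − 15) = 399.0/14.0 = 28.5 mL/cmH2O.
τ = R × C = 13.158 × 0.0285 L/cmH2O = 0.375 s.
Fraction remaining = e^(−Te/τ) = e^(−0.38/0.375) = 0.363.
Trapped volume = 399.0 × 0.363 = 144.84 mL.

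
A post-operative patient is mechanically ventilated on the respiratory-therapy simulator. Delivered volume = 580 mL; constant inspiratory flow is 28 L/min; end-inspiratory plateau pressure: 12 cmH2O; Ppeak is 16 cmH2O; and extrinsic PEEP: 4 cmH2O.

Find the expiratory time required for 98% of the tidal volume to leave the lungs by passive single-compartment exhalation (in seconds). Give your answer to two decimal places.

2.43

Flow: 28 L/min ÷ 60 = 0.4667 L/s.
R = (PIP − Pplat)/V̇ = (16 − 12) / 0.4667 = 4.0/0.4667 = 8.571 cmH2O·s/L.
C = Vt/(Pplat − PEEP) = 580.0 / (12 − 4) = 580.0/8.0 = 72.5 mL/cmH2O.
τ = R × C = 8.571 × 0.0725 L/cmH2O = 0.6214 s.
t = −τ·ln(1 − 0.98) = −0.6214·ln(0.02) = 2.431 s.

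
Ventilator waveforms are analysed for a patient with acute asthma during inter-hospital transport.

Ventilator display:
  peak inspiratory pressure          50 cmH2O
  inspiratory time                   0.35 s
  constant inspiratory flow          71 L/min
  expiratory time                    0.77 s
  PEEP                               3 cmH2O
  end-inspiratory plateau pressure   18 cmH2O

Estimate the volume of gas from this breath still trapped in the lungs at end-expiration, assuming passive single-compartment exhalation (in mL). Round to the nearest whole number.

Flow: 71 L/min ÷ 60 = 1.1833 L/s.
Vt = flow × Ti = 1.1833 L/s × 0.35 s × 1000 mL/L = 414.16 mL.
R = (PIP − Pplat)/V̇ = (50 − 18) / 1.1833 = 32.0/1.1833 = 27.043 cmH2O·s/L.
C = Vt/(Pplat − PEEP) = 414.16 / (18 − 3) = 414.16/15.0 = 27.611 mL/cmH2O.
τ = R × C = 27.043 × 0.02761 L/cmH2O = 0.7467 s.
Fraction remaining = e^(−Te/τ) = e^(−0.77/0.7467) = 0.3566.
Trapped volume = 414.16 × 0.3566 = 147.69 mL.

148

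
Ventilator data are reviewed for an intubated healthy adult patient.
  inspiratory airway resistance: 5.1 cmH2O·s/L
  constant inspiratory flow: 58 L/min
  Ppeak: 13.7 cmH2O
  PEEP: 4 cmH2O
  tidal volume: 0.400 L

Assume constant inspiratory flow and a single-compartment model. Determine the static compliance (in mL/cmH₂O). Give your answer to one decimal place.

83.9

Flow: 58 L/min ÷ 60 = 0.9667 L/s.
Equation of motion (constant flow): PIP = Vt/C + R·V̇ + PEEP.
Vt/C = PIP − R·V̇ − PEEP = 13.7 − 5.1×0.9667 − 4 = 13.7 − 4.93 − 4 = 4.77 cmH2O.
C = Vt / 4.77 = 400 / 4.77 = 83.857 mL/cmH2O.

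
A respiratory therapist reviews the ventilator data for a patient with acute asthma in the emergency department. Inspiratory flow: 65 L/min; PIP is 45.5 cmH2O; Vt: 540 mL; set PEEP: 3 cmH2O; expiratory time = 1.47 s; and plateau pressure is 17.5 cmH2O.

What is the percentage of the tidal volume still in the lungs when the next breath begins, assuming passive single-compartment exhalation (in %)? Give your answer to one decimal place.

21.7

Flow: 65 L/min ÷ 60 = 1.0833 L/s.
R = (PIP − Pplat)/V̇ = (45.5 − 17.5) / 1.0833 = 28.0/1.0833 = 25.847 cmH2O·s/L.
C = Vt/(Pplat − PEEP) = 540.0 / (17.5 − 3) = 540.0/14.5 = 37.241 mL/cmH2O.
τ = R × C = 25.847 × 0.03724 L/cmH2O = 0.9625 s.
Fraction remaining at end-expiration = e^(−Te/τ) = e^(−1.47/0.9625) = 0.2171 → 21.71%.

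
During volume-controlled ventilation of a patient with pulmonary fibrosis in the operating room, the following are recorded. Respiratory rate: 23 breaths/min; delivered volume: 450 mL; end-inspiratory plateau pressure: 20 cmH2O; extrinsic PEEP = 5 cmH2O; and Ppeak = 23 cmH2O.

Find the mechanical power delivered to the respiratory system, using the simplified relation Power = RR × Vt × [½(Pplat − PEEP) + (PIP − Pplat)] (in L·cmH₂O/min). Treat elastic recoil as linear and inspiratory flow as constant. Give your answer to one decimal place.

108.7

Per-breath work = Vt × [½(Pplat−PEEP) + (PIP−Pplat)] = 0.450 × [0.5×15.0 + 3.0] = 0.450 × 10.5 = 4.725 L·cmH2O.
Power = 23 × 4.725 = 108.68 L·cmH2O/min.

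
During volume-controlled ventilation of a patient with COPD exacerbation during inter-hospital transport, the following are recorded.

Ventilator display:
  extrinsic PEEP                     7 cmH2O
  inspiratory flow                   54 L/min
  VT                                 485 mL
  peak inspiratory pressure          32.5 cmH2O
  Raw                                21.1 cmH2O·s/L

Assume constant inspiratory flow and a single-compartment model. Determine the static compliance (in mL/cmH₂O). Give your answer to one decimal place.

74.5

Flow: 54 L/min ÷ 60 = 0.9 L/s.
Equation of motion (constant flow): PIP = Vt/C + R·V̇ + PEEP.
Vt/C = PIP − R·V̇ − PEEP = 32.5 − 21.1×0.9 − 7 = 32.5 − 18.99 − 7 = 6.51 cmH2O.
C = Vt / 6.51 = 485 / 6.51 = 74.501 mL/cmH2O.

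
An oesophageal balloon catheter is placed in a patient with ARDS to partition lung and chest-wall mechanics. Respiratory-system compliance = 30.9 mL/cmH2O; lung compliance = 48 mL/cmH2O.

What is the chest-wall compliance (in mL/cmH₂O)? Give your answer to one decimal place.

1/Ccw = 1/Crs − 1/CL.
1/Ccw = 1/30.9 − 1/48 = 0.01153.
Ccw = 86.73 mL/cmH2O.

86.7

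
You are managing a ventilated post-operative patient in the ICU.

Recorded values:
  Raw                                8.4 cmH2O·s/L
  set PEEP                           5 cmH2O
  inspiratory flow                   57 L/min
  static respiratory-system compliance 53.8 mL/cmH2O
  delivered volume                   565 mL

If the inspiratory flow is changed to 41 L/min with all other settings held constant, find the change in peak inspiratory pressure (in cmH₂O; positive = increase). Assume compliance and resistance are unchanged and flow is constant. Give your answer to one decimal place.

Flow: 57 L/min ÷ 60 = 0.95 L/s.
New flow: 41 L/min ÷ 60 = 0.6833 L/s.
PIP = Vt/C + R·V̇ + PEEP (constant-flow equation of motion).
Only the resistive term changes: ΔPIP = R × ΔV̇ = 8.4 × (0.6833 − 0.95) = 8.4 × -0.2667 = -2.24 cmH2O.

-2.2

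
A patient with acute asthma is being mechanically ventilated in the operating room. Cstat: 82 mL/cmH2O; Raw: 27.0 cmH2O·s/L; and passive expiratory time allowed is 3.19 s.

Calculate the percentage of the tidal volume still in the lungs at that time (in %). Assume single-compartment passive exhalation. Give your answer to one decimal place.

23.7

τ = R × C = 27.0 × 82 mL/cmH2O = 27.0 × 0.082 L/cmH2O = 2.214 s.
Passive exhalation: V(t)/V₀ = e^(−t/τ) = e^(−3.19/2.214) = 0.2367.
Fraction remaining = 0.2367 → 23.67%.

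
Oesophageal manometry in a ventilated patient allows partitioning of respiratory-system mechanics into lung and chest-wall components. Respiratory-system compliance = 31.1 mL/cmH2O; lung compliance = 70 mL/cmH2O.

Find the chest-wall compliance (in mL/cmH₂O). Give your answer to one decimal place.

56.0

1/Ccw = 1/Crs − 1/CL.
1/Ccw = 1/31.1 − 1/70 = 0.01787.
Ccw = 55.96 mL/cmH2O.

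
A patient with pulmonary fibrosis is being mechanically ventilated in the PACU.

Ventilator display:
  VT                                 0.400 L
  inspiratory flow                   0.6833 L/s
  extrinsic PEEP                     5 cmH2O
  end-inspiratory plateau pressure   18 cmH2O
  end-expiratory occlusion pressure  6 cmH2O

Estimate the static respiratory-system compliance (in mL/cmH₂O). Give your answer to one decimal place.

33.3

End-expiratory occlusion gives total PEEP = 6 cmH2O (intrinsic PEEP = 6 − 5 = 1). Use total PEEP for the elastic gradient.
Cstat = Vt / (Pplat − PEEPtotal) = 400 / (18 − 6) = 400 / 12.0 = 33.333 mL/cmH2O.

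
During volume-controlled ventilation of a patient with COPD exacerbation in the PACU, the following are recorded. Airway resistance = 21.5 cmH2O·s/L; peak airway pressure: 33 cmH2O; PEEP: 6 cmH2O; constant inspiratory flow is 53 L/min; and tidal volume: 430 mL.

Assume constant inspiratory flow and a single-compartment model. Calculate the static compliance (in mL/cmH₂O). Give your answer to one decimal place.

Flow: 53 L/min ÷ 60 = 0.8833 L/s.
Equation of motion (constant flow): PIP = Vt/C + R·V̇ + PEEP.
Vt/C = PIP − R·V̇ − PEEP = 33 − 21.5×0.8833 − 6 = 33 − 18.991 − 6 = 8.009 cmH2O.
C = Vt / 8.009 = 430 / 8.009 = 53.69 mL/cmH2O.

53.7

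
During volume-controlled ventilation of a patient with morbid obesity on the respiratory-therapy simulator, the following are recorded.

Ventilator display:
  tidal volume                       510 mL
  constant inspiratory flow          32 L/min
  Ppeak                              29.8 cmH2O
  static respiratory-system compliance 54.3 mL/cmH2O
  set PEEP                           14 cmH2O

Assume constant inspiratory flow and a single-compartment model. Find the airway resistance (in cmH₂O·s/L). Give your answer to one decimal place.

12.0

Flow: 32 L/min ÷ 60 = 0.5333 L/s.
Equation of motion (constant flow): PIP = Vt/C + R·V̇ + PEEP.
R·V̇ = PIP − Vt/C − PEEP = 29.8 − 510/54.3 − 14 = 29.8 − 9.392 − 14 = 6.408 cmH2O.
R = 6.408 / 0.5333 = 12.016 cmH2O·s/L.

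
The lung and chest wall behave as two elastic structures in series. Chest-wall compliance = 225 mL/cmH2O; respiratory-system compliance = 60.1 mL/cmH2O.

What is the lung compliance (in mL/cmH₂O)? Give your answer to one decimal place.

1/CL = 1/Crs − 1/Ccw.
1/CL = 1/60.1 − 1/225 = 0.01219.
CL = 82.034 mL/cmH2O.

82.0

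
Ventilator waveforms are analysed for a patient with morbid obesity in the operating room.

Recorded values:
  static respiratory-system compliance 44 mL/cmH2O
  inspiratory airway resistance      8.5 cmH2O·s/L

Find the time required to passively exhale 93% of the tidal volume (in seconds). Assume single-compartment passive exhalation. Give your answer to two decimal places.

τ = R × C = 8.5 × 44 mL/cmH2O = 8.5 × 0.044 L/cmH2O = 0.374 s.
Exhaled fraction f = 1 − e^(−t/τ) → t = −τ·ln(1 − f) = −0.374·ln(0.07) = 0.9946 s.

0.99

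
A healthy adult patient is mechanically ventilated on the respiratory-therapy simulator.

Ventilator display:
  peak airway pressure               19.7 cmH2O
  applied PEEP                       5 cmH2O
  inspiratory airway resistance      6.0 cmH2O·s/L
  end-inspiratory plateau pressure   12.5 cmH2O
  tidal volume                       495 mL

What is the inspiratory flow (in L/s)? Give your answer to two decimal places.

flow = (PIP − Pplat) / Raw = 7.2 / 6.0 = 1.2 L/s.

1.20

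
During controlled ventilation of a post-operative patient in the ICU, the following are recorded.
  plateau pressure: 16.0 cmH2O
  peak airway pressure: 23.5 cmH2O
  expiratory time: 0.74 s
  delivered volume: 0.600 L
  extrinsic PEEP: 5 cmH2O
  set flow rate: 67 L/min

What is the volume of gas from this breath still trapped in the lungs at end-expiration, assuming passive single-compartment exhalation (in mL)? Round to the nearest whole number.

80

Flow: 67 L/min ÷ 60 = 1.1167 L/s.
R = (PIP − Pplat)/V̇ = (23.5 − 16.0) / 1.1167 = 7.5/1.1167 = 6.716 cmH2O·s/L.
C = Vt/(Pplat − PEEP) = 600.0 / (16.0 − 5) = 600.0/11.0 = 54.545 mL/cmH2O.
τ = R × C = 6.716 × 0.05455 L/cmH2O = 0.3664 s.
Fraction remaining = e^(−Te/τ) = e^(−0.74/0.3664) = 0.1327.
Trapped volume = 600.0 × 0.1327 = 79.62 mL.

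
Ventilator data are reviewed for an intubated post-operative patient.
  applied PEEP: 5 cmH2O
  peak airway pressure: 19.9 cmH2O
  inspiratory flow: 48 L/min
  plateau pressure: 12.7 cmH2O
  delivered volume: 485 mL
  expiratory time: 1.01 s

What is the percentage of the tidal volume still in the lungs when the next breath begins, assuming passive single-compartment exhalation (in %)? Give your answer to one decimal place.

Flow: 48 L/min ÷ 60 = 0.8 L/s.
R = (PIP − Pplat)/V̇ = (19.9 − 12.7) / 0.8 = 7.2/0.8 = 9.0 cmH2O·s/L.
C = Vt/(Pplat − PEEP) = 485.0 / (12.7 − 5) = 485.0/7.7 = 62.987 mL/cmH2O.
τ = R × C = 9.0 × 0.06299 L/cmH2O = 0.5669 s.
Fraction remaining at end-expiration = e^(−Te/τ) = e^(−1.01/0.5669) = 0.1684 → 16.84%.

16.8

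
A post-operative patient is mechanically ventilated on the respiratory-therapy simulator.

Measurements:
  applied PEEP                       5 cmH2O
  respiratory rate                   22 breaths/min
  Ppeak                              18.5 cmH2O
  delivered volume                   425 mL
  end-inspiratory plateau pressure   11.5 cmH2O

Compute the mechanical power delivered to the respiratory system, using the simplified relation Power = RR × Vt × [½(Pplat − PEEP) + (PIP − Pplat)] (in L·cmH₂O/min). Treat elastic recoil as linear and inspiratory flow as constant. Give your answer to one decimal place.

Per-breath work = Vt × [½(Pplat−PEEP) + (PIP−Pplat)] = 0.425 × [0.5×6.5 + 7.0] = 0.425 × 10.25 = 4.356 L·cmH2O.
Power = 22 × 4.356 = 95.832 L·cmH2O/min.

95.8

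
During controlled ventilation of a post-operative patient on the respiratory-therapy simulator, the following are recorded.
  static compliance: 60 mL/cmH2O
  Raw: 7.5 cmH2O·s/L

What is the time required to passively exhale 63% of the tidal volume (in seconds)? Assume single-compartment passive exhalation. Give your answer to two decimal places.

τ = R × C = 7.5 × 60 mL/cmH2O = 7.5 × 0.060 L/cmH2O = 0.45 s.
Exhaled fraction f = 1 − e^(−t/τ) → t = −τ·ln(1 − f) = −0.45·ln(0.37) = 0.4474 s.

0.45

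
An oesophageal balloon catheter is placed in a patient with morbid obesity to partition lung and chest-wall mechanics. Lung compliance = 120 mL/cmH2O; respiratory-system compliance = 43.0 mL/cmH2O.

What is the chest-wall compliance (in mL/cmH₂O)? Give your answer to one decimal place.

1/Ccw = 1/Crs − 1/CL.
1/Ccw = 1/43.0 − 1/120 = 0.01492.
Ccw = 67.024 mL/cmH2O.

67.0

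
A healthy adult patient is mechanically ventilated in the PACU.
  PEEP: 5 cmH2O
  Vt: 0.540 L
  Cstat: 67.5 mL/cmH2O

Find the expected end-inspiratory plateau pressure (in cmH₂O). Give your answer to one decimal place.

Pplat = PEEP + Vt / Cstat = 5 + 540 / 67.5 = 5 + 8.0 = 13.0 cmH2O.

13.0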